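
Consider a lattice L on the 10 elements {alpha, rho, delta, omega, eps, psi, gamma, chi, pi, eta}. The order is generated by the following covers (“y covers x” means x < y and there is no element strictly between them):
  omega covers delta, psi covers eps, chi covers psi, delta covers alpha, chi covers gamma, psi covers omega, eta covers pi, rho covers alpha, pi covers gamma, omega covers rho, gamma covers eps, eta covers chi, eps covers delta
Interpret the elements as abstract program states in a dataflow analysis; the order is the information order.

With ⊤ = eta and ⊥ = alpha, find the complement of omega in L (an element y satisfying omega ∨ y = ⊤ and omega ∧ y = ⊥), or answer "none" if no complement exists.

For every candidate y, either omega ∨ y ≠ eta or omega ∧ y ≠ alpha; no complement exists.

none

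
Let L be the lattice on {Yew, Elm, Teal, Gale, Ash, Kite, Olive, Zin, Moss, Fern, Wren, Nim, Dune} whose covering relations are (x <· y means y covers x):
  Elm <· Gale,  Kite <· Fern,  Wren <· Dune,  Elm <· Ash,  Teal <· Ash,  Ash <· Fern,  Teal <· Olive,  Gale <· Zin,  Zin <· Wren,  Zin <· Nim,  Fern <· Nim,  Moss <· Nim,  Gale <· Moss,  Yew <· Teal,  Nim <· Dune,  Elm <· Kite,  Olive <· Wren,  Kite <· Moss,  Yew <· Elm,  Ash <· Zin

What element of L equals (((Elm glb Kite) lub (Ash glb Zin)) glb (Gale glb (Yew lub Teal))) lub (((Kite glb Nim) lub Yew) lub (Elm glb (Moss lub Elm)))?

Elm ∧ Kite = Elm
Ash ∧ Zin = Ash
Elm ∨ Ash = Ash
Yew ∨ Teal = Teal
Gale ∧ Teal = Yew
Ash ∧ Yew = Yew
Kite ∧ Nim = Kite
Kite ∨ Yew = Kite
Moss ∨ Elm = Moss
Elm ∧ Moss = Elm
Kite ∨ Elm = Kite
Yew ∨ Kite = Kite

Kite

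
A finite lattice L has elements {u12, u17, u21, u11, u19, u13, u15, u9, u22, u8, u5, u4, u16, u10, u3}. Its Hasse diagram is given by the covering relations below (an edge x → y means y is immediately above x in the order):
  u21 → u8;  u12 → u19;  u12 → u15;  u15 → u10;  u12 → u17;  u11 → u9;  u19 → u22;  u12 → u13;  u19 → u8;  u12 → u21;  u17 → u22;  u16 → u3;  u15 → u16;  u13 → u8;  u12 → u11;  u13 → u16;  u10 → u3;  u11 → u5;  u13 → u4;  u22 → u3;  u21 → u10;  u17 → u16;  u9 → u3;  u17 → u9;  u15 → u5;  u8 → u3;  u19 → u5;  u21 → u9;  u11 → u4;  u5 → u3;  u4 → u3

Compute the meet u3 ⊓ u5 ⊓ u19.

u19

Common lower bounds of {u3, u5, u19}: u12, u19.
The greatest among these is u19.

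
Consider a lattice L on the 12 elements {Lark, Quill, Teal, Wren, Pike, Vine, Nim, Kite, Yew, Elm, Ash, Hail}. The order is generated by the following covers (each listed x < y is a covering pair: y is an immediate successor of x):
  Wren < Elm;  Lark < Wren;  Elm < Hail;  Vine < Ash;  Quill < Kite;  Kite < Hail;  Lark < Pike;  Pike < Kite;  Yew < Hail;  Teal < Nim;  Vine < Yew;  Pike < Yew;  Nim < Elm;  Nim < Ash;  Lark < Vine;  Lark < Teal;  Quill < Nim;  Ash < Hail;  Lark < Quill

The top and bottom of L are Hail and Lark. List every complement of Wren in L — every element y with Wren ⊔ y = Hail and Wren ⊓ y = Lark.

Ash, Kite, Pike, Vine, Yew

Need y with Wren ∨ y = Hail and Wren ∧ y = Lark.
Checking each element gives: Ash, Kite, Pike, Vine, Yew.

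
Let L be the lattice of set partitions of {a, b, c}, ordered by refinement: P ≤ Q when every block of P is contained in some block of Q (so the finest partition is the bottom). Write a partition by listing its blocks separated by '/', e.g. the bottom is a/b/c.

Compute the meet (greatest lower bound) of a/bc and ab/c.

Common lower bounds of {a/bc, ab/c}: a/b/c.
The greatest among these is a/b/c.

a/b/c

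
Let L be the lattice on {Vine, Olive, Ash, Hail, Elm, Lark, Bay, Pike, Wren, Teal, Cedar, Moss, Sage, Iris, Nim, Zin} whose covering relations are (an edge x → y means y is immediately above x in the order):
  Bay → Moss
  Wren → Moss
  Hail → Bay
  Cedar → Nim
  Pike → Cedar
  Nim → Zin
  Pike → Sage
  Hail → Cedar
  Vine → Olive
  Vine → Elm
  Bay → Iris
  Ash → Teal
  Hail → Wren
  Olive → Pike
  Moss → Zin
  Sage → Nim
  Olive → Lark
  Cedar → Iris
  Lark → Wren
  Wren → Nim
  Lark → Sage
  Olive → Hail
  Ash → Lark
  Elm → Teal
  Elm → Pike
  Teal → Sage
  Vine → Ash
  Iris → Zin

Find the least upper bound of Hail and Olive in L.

Common upper bounds of {Hail, Olive}: Bay, Cedar, Hail, Iris, Moss, Nim, Wren, Zin.
The least among these is Hail.

Hail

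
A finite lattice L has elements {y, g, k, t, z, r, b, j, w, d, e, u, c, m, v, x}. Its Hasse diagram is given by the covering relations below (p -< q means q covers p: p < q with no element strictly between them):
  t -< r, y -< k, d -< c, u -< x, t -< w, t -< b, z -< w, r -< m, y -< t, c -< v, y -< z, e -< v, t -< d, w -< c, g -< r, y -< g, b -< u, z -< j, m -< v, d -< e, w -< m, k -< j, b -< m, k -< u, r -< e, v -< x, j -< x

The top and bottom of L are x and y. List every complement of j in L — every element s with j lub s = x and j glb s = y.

b, d, e, g, r, t

Need s with j ∨ s = x and j ∧ s = y.
Checking each element gives: b, d, e, g, r, t.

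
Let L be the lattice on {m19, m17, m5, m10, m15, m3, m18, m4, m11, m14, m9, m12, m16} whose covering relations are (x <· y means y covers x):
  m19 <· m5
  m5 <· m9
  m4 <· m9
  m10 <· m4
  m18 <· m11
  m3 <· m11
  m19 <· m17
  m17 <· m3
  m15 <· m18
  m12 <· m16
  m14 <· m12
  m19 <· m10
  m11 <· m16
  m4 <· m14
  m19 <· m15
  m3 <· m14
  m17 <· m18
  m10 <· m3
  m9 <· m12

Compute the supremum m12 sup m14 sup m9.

m12

Common upper bounds of {m12, m14, m9}: m12, m16.
The least among these is m12.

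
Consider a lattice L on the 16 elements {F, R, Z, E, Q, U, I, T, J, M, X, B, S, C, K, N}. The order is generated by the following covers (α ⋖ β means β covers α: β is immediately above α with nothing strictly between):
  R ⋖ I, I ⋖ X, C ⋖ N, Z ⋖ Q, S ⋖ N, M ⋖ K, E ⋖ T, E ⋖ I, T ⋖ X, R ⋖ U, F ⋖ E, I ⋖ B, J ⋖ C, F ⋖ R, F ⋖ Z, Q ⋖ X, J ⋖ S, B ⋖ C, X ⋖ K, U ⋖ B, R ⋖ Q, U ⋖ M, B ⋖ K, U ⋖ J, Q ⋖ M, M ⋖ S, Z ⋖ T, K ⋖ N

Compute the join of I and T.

X

Common upper bounds of {I, T}: K, N, X.
The least among these is X.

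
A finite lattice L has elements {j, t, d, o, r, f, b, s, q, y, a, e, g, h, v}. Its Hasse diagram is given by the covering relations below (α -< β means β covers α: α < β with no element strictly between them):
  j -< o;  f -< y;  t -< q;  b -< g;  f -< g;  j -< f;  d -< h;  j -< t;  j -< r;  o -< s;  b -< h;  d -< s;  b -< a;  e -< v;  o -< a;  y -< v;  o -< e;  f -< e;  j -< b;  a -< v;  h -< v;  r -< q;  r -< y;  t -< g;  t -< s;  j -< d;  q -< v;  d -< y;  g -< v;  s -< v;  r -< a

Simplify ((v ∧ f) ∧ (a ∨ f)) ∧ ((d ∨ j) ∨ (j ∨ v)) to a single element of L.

v ∧ f = f
a ∨ f = v
f ∧ v = f
d ∨ j = d
j ∨ v = v
d ∨ v = v
f ∧ v = f

f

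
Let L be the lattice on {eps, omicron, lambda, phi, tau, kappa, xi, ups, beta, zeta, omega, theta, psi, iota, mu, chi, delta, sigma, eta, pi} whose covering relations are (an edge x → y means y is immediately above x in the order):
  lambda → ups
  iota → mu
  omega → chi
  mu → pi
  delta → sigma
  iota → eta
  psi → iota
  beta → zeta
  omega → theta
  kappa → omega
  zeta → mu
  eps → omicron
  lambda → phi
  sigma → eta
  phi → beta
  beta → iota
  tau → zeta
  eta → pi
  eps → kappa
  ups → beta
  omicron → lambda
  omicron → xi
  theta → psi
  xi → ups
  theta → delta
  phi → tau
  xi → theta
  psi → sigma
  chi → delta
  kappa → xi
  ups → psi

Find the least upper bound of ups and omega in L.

psi

Common upper bounds of {ups, omega}: eta, iota, mu, pi, psi, sigma.
The least among these is psi.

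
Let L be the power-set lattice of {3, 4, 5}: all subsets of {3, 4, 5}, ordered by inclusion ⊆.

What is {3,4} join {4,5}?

{3,4,5}

Common upper bounds of {{3,4}, {4,5}}: {3,4,5}.
The least among these is {3,4,5}.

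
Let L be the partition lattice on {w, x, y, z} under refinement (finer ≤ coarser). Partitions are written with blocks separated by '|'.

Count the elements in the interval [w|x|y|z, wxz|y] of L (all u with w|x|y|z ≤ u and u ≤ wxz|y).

5

The interval [w|x|y|z, wxz|y] = {wxz|y, wx|y|z, wz|x|y, w|xz|y, w|x|y|z}, which has 5 elements.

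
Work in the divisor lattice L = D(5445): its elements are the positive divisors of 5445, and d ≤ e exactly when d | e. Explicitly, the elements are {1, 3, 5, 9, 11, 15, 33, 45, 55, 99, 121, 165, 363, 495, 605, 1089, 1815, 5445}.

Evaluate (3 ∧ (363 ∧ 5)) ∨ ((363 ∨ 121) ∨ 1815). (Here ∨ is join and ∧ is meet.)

1815

363 ∧ 5 = 1
3 ∧ 1 = 1
363 ∨ 121 = 363
363 ∨ 1815 = 1815
1 ∨ 1815 = 1815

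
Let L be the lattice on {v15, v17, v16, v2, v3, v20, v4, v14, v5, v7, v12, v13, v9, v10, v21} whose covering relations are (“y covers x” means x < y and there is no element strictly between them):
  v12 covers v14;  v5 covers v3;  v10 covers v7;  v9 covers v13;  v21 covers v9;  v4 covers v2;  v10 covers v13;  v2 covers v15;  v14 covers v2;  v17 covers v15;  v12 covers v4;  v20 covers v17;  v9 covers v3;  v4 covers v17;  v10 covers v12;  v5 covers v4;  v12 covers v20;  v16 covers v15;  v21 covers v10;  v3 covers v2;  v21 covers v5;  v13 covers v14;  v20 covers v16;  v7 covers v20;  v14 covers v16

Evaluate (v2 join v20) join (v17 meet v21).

v2 ∨ v20 = v12
v17 ∧ v21 = v17
v12 ∨ v17 = v12

v12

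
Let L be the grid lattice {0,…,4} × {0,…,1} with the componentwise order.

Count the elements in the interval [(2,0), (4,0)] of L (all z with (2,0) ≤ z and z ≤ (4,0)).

3

The interval [(2,0), (4,0)] = {(2,0), (3,0), (4,0)}, which has 3 elements.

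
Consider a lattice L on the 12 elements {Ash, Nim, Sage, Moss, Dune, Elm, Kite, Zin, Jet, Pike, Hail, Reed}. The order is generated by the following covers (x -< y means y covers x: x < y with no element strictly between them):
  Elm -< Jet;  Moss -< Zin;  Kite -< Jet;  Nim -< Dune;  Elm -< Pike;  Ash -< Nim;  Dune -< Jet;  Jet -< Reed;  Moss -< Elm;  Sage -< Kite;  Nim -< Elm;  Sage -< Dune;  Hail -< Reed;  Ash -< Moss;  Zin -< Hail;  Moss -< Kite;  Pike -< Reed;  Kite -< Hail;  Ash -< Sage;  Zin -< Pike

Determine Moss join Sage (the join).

Kite

Common upper bounds of {Moss, Sage}: Hail, Jet, Kite, Reed.
The least among these is Kite.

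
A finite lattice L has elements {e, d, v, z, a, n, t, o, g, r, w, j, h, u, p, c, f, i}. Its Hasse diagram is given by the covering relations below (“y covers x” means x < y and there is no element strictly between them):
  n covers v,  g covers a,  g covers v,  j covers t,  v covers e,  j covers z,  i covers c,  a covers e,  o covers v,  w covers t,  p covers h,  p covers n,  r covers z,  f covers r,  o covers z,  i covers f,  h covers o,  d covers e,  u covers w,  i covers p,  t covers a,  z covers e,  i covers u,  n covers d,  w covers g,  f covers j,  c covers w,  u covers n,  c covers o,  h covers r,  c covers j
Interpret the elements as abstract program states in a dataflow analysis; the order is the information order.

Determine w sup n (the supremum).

u

Common upper bounds of {w, n}: i, u.
The least among these is u.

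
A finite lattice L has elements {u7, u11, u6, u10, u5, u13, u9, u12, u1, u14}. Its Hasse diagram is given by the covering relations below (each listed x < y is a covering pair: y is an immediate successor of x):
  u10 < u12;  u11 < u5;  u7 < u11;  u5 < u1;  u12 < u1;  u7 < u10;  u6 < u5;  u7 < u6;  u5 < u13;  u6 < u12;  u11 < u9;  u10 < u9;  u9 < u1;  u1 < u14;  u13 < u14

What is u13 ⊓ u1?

u5

Common lower bounds of {u13, u1}: u11, u5, u6, u7.
The greatest among these is u5.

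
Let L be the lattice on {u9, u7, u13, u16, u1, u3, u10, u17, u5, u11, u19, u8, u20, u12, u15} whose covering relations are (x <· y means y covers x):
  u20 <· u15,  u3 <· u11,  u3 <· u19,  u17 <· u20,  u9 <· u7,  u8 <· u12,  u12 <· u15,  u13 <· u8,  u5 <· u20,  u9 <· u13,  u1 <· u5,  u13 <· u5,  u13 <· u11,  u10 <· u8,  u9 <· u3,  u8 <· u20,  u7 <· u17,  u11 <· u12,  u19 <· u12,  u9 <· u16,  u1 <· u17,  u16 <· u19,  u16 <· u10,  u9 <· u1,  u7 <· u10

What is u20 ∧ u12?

Common lower bounds of {u20, u12}: u10, u13, u16, u7, u8, u9.
The greatest among these is u8.

u8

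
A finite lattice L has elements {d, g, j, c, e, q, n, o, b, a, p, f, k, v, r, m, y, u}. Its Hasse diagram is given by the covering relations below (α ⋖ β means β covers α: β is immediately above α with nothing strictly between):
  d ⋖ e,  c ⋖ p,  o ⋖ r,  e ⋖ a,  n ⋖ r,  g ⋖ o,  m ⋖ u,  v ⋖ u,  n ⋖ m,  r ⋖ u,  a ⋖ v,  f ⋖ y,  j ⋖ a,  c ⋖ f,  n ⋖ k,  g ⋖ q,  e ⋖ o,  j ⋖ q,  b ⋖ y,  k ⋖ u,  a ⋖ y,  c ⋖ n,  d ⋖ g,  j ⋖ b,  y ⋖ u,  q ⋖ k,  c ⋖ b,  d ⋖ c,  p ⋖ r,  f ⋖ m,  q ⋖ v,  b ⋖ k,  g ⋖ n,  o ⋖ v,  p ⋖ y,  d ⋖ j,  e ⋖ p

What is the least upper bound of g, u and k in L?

u

Common upper bounds of {g, u, k}: u.
The least among these is u.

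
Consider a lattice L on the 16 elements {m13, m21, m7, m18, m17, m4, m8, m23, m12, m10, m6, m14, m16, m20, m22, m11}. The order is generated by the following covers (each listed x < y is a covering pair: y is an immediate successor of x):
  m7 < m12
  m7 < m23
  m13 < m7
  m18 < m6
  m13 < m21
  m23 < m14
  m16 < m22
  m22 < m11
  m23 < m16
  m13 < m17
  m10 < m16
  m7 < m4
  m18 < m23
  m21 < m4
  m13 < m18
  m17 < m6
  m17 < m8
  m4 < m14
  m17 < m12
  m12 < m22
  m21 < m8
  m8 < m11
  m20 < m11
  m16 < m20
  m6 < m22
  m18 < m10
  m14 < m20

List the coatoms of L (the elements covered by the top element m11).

The coatoms are exactly the elements covered by m11: m20, m22, m8.

m20, m22, m8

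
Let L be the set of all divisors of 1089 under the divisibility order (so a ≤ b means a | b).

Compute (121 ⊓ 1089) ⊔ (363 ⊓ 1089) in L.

121 ∧ 1089 = 121
363 ∧ 1089 = 363
121 ∨ 363 = 363

363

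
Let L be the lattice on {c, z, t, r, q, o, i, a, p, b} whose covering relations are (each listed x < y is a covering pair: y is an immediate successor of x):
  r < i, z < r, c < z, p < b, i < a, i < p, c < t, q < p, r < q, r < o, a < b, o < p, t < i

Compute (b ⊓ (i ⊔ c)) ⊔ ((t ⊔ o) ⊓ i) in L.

i ∨ c = i
b ∧ i = i
t ∨ o = p
p ∧ i = i
i ∨ i = i

i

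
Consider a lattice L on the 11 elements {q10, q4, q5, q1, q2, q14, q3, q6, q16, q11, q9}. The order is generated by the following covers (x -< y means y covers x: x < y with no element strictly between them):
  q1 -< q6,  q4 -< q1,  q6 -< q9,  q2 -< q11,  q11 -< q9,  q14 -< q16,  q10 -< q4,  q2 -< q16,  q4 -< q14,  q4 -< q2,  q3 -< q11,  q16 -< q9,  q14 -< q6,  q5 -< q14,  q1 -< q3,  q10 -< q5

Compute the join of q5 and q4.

q14

Common upper bounds of {q5, q4}: q14, q16, q6, q9.
The least among these is q14.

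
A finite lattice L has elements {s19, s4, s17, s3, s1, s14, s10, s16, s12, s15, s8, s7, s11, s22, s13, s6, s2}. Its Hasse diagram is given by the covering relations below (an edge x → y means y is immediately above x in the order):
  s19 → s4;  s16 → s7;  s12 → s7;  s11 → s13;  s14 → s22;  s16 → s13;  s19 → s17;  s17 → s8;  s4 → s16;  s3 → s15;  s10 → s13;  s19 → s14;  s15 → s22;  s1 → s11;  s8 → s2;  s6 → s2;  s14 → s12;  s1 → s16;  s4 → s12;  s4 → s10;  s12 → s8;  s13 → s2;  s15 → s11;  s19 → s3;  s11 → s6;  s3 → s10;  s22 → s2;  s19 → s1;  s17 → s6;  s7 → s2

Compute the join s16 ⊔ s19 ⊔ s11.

s13

Common upper bounds of {s16, s19, s11}: s13, s2.
The least among these is s13.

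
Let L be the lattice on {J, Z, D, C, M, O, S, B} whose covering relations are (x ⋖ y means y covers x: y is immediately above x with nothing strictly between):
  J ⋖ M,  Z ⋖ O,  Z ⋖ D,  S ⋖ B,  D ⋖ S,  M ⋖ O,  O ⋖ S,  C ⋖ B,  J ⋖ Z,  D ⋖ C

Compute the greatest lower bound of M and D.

J

Common lower bounds of {M, D}: J.
The greatest among these is J.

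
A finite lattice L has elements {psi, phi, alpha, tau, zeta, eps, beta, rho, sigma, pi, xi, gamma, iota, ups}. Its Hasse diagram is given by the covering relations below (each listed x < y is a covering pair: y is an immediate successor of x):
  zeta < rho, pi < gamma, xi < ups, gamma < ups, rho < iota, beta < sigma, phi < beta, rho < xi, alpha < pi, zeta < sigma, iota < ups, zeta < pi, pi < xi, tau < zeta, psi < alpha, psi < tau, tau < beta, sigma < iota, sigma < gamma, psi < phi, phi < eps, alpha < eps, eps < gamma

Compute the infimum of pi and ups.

Common lower bounds of {pi, ups}: alpha, pi, psi, tau, zeta.
The greatest among these is pi.

pi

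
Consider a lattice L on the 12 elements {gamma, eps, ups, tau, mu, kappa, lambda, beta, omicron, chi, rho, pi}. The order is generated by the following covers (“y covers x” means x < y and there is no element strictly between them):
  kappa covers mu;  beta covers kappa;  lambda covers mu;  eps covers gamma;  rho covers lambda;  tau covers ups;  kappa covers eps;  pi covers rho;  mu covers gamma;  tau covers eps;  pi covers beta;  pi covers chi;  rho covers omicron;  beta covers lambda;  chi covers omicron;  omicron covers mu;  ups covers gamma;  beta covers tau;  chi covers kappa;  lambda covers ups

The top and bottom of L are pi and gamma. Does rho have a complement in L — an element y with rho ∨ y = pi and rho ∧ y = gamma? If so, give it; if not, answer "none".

eps

Need y with rho ∨ y = pi and rho ∧ y = gamma.
Checking each element gives: eps.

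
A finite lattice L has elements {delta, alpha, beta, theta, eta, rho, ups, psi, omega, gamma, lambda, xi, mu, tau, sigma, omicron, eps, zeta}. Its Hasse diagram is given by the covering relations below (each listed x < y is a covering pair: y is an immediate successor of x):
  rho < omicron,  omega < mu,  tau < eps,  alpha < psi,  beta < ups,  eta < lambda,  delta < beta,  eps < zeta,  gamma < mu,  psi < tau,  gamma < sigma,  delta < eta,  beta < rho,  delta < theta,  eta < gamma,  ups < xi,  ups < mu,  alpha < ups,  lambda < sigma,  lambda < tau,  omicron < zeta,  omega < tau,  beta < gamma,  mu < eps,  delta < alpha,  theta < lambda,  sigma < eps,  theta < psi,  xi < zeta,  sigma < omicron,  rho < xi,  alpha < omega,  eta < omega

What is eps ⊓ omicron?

sigma

Common lower bounds of {eps, omicron}: beta, delta, eta, gamma, lambda, sigma, theta.
The greatest among these is sigma.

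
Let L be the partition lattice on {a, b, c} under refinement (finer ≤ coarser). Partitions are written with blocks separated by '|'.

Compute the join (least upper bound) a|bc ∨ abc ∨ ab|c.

The join of a|bc, abc, ab|c merges any blocks that overlap across the partitions, giving abc.

abc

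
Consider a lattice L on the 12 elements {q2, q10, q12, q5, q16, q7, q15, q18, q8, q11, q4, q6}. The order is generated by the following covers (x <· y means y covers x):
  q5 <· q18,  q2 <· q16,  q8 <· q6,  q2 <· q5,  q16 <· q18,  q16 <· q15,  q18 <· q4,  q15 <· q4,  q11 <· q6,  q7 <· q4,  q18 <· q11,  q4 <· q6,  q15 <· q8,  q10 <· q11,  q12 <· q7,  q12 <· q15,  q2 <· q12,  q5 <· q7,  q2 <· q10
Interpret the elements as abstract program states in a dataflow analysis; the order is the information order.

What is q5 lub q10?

q11

Common upper bounds of {q5, q10}: q11, q6.
The least among these is q11.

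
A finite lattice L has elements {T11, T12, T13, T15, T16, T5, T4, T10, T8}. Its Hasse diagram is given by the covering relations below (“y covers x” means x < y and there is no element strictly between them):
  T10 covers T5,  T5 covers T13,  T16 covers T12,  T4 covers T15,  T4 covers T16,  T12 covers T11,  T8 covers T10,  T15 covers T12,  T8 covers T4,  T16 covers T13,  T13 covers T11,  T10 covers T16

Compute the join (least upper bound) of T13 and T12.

Common upper bounds of {T13, T12}: T10, T16, T4, T8.
The least among these is T16.

T16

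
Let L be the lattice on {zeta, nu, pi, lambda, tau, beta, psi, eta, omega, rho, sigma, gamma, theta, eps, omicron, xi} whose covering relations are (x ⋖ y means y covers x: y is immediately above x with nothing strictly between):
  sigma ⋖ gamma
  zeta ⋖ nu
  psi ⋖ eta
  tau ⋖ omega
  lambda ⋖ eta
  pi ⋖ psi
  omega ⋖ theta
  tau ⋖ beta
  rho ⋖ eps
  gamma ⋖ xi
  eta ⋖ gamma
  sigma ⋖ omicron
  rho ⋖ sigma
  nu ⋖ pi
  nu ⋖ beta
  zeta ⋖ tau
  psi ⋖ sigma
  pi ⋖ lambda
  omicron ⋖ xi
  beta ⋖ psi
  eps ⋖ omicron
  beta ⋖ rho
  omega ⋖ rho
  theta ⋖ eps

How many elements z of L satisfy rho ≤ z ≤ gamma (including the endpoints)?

3

The interval [rho, gamma] = {gamma, rho, sigma}, which has 3 elements.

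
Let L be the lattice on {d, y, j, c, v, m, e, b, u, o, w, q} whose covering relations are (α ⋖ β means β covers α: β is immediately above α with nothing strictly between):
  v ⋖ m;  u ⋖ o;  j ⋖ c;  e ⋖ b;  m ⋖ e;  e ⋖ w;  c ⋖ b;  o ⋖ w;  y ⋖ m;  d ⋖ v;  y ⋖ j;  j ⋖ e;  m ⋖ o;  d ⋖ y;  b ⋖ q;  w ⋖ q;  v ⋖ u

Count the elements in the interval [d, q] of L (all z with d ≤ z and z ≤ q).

The interval [d, q] = {b, c, d, e, j, m, o, q, u, v, w, y}, which has 12 elements.

12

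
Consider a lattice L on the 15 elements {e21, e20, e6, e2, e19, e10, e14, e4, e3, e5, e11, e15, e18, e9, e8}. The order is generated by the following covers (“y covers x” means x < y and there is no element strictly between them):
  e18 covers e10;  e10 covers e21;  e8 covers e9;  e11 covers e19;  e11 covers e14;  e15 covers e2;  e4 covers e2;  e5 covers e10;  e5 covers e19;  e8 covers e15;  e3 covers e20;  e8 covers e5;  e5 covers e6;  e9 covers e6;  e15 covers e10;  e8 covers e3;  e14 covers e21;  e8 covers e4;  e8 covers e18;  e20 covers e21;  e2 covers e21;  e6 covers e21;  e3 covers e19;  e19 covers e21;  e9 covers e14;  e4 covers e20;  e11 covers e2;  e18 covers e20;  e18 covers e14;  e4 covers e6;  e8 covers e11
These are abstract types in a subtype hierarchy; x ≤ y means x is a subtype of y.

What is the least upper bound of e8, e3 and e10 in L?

e8

Common upper bounds of {e8, e3, e10}: e8.
The least among these is e8.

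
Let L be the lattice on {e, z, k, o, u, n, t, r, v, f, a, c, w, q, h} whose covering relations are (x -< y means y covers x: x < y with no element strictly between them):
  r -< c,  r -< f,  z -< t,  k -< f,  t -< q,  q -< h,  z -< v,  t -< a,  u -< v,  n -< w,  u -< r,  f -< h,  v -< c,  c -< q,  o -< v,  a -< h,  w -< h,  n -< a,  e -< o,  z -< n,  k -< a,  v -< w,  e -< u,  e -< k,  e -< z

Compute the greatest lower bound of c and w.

v

Common lower bounds of {c, w}: e, o, u, v, z.
The greatest among these is v.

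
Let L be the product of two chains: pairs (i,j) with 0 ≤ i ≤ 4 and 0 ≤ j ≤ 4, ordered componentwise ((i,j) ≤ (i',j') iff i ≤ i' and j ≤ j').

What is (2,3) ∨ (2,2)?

(2,3)

In a product of chains, the join is componentwise max, giving (2,3).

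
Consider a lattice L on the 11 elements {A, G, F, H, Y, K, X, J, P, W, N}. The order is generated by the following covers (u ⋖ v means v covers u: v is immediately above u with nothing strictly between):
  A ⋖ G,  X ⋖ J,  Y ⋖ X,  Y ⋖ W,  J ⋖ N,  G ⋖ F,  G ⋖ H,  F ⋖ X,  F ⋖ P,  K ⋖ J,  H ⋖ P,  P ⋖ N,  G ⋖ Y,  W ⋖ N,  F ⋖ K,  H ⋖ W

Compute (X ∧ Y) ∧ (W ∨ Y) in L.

Y

X ∧ Y = Y
W ∨ Y = W
Y ∧ W = Y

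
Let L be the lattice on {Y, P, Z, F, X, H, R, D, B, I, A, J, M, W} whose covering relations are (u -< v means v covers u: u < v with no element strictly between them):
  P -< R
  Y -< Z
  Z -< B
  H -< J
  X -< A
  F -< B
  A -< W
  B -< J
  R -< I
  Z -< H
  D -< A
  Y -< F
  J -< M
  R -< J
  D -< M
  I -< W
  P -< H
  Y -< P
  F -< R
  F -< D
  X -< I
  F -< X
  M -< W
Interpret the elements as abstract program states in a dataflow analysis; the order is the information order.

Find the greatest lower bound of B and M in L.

B

Common lower bounds of {B, M}: B, F, Y, Z.
The greatest among these is B.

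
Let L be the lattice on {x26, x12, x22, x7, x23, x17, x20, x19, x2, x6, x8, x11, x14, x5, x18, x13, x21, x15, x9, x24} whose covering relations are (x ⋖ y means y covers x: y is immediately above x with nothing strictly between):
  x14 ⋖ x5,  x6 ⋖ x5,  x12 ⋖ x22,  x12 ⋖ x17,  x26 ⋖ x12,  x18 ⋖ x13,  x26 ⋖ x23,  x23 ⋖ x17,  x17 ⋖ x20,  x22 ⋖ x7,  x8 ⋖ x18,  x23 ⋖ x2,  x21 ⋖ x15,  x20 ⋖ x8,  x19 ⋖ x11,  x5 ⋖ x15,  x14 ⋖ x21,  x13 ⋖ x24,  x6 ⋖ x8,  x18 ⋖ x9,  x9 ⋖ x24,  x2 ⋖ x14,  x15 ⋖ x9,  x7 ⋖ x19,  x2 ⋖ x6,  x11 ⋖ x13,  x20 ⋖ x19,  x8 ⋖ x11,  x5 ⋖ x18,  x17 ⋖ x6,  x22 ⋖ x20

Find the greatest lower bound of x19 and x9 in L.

x20

Common lower bounds of {x19, x9}: x12, x17, x20, x22, x23, x26.
The greatest among these is x20.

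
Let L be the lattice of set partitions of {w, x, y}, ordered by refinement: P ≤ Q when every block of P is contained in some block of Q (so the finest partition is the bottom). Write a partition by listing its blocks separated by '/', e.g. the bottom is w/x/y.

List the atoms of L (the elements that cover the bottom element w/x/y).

w/xy, wx/y, wy/x

The atoms are exactly the elements that cover w/x/y: w/xy, wx/y, wy/x.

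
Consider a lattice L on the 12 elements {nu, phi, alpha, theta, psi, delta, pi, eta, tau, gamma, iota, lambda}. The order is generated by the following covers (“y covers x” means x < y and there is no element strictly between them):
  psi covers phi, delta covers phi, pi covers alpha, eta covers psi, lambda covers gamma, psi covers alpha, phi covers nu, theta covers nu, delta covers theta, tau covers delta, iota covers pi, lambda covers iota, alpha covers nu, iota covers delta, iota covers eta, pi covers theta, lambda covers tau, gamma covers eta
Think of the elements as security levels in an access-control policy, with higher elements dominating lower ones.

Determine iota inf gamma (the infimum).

Common lower bounds of {iota, gamma}: alpha, eta, nu, phi, psi.
The greatest among these is eta.

eta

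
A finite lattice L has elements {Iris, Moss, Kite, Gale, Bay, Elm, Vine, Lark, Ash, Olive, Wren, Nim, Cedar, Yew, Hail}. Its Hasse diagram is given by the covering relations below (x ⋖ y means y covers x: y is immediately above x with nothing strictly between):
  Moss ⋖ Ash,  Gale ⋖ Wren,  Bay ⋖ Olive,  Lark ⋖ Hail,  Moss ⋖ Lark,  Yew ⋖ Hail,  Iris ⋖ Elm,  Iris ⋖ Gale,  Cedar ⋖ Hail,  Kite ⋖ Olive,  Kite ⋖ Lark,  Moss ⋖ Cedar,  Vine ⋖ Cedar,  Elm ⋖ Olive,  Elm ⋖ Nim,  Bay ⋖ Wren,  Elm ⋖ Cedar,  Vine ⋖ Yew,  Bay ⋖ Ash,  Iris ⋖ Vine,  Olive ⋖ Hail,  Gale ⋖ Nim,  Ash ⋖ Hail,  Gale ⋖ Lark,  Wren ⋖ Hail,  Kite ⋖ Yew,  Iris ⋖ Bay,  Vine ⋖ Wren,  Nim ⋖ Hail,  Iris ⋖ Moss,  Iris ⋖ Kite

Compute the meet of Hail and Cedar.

Cedar

Common lower bounds of {Hail, Cedar}: Cedar, Elm, Iris, Moss, Vine.
The greatest among these is Cedar.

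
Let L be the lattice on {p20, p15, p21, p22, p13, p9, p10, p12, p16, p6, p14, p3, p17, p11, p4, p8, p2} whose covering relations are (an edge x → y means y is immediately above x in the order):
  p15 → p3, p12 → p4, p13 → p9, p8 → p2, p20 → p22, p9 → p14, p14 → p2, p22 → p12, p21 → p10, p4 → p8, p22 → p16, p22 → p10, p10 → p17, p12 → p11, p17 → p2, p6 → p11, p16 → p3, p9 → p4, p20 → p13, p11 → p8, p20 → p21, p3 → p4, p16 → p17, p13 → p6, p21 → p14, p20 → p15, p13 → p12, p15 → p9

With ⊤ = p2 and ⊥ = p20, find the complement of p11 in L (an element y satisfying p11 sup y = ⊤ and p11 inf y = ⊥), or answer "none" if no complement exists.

p21

Need y with p11 ∨ y = p2 and p11 ∧ y = p20.
Checking each element gives: p21.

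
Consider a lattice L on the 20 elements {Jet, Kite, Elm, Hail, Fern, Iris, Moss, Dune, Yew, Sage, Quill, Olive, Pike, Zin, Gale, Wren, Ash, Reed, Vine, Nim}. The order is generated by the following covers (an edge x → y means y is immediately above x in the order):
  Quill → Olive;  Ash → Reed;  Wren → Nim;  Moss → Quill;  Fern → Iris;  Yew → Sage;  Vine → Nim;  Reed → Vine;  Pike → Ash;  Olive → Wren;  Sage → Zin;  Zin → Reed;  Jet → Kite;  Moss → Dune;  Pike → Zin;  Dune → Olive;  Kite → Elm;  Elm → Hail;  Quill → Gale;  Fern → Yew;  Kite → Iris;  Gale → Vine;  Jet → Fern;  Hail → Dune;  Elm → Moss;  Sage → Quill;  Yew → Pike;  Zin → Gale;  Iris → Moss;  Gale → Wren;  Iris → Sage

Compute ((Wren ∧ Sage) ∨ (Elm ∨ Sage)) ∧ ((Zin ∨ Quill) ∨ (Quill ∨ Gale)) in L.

Wren ∧ Sage = Sage
Elm ∨ Sage = Quill
Sage ∨ Quill = Quill
Zin ∨ Quill = Gale
Quill ∨ Gale = Gale
Gale ∨ Gale = Gale
Quill ∧ Gale = Quill

Quill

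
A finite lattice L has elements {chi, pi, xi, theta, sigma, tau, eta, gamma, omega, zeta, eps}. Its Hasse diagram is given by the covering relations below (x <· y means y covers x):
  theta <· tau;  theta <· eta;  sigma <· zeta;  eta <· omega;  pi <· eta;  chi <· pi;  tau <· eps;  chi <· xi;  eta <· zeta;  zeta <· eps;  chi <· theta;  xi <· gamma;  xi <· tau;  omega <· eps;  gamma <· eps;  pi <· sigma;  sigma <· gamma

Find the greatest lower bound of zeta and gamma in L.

sigma

Common lower bounds of {zeta, gamma}: chi, pi, sigma.
The greatest among these is sigma.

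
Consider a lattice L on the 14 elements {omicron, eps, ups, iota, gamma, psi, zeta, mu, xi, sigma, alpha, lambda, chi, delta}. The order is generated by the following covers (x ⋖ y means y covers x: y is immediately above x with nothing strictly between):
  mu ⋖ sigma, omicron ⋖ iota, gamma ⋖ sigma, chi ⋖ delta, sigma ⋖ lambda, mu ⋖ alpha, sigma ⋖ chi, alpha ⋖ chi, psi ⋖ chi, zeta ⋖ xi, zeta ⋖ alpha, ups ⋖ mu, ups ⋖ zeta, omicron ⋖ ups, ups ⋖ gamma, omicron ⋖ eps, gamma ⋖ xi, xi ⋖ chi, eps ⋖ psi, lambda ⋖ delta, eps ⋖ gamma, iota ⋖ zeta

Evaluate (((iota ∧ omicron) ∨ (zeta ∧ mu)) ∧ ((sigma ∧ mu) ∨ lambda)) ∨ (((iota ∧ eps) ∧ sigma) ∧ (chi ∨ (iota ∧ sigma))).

ups

iota ∧ omicron = omicron
zeta ∧ mu = ups
omicron ∨ ups = ups
sigma ∧ mu = mu
mu ∨ lambda = lambda
ups ∧ lambda = ups
iota ∧ eps = omicron
omicron ∧ sigma = omicron
iota ∧ sigma = omicron
chi ∨ omicron = chi
omicron ∧ chi = omicron
ups ∨ omicron = ups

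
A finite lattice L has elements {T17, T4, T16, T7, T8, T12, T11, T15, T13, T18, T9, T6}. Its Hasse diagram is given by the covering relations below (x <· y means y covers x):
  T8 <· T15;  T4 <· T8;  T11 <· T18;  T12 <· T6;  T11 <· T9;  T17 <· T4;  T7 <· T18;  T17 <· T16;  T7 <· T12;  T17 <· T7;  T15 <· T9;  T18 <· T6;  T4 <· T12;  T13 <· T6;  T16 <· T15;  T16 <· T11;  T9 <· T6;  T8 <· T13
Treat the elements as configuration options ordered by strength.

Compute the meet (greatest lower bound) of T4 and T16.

T17

Common lower bounds of {T4, T16}: T17.
The greatest among these is T17.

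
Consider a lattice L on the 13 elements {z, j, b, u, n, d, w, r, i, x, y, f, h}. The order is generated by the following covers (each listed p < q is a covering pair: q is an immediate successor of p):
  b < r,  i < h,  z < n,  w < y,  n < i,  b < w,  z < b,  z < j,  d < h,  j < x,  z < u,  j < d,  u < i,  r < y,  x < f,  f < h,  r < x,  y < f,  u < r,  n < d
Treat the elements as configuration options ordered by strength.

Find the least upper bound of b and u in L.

Common upper bounds of {b, u}: f, h, r, x, y.
The least among these is r.

r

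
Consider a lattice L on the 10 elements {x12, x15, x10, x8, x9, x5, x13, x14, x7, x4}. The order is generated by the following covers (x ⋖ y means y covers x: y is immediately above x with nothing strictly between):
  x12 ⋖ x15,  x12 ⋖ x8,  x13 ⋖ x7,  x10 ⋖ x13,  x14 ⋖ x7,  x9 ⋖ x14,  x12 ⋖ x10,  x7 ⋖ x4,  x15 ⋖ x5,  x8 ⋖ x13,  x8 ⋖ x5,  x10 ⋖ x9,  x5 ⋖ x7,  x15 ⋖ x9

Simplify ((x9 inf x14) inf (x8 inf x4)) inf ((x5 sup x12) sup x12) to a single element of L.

x12

x9 ∧ x14 = x9
x8 ∧ x4 = x8
x9 ∧ x8 = x12
x5 ∨ x12 = x5
x5 ∨ x12 = x5
x12 ∧ x5 = x12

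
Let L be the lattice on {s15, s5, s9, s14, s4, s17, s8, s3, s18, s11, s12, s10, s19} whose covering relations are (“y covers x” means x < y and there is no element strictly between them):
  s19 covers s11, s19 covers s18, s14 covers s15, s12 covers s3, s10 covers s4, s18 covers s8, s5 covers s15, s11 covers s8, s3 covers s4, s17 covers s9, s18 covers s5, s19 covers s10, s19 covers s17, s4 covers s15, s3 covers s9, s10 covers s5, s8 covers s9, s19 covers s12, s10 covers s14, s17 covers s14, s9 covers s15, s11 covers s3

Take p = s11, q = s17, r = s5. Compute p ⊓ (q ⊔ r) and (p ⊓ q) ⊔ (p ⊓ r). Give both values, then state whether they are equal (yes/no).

s11; s9; no

q ⊔ r = s19, so p ⊓ (q ⊔ r) = s11 ⊓ s19 = s11.
p ⊓ q = s9 and p ⊓ r = s15, so (p ⊓ q) ⊔ (p ⊓ r) = s9 ⊔ s15 = s9.
Equal: no.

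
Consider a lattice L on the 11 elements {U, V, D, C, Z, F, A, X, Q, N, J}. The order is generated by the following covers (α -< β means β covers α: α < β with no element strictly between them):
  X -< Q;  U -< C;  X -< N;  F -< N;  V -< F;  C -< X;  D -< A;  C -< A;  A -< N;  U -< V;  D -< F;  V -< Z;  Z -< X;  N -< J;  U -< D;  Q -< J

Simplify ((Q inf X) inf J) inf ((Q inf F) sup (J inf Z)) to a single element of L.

Q ∧ X = X
X ∧ J = X
Q ∧ F = V
J ∧ Z = Z
V ∨ Z = Z
X ∧ Z = Z

Z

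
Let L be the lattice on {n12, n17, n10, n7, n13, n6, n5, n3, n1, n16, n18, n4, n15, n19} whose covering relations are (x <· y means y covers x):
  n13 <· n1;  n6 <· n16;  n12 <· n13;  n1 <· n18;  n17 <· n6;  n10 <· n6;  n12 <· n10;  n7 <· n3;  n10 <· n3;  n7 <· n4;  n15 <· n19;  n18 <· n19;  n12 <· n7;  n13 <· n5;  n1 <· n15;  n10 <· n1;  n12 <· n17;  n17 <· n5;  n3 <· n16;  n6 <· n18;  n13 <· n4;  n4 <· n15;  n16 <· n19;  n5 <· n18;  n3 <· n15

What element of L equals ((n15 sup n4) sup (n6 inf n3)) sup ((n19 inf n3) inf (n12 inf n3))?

n15

n15 ∨ n4 = n15
n6 ∧ n3 = n10
n15 ∨ n10 = n15
n19 ∧ n3 = n3
n12 ∧ n3 = n12
n3 ∧ n12 = n12
n15 ∨ n12 = n15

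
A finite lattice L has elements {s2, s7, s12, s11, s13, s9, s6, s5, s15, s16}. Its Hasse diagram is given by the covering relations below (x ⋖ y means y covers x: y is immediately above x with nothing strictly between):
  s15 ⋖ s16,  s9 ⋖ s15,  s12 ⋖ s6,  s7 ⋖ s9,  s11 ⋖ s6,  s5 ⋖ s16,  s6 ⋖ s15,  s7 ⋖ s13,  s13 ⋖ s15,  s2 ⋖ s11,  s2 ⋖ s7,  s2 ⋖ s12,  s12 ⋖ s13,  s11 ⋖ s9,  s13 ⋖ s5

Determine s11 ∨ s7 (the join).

Common upper bounds of {s11, s7}: s15, s16, s9.
The least among these is s9.

s9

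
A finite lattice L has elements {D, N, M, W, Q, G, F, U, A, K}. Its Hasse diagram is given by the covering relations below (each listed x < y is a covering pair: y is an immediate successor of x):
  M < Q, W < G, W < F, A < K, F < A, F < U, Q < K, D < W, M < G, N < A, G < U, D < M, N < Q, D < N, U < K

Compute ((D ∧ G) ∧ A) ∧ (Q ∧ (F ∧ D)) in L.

D ∧ G = D
D ∧ A = D
F ∧ D = D
Q ∧ D = D
D ∧ D = D

D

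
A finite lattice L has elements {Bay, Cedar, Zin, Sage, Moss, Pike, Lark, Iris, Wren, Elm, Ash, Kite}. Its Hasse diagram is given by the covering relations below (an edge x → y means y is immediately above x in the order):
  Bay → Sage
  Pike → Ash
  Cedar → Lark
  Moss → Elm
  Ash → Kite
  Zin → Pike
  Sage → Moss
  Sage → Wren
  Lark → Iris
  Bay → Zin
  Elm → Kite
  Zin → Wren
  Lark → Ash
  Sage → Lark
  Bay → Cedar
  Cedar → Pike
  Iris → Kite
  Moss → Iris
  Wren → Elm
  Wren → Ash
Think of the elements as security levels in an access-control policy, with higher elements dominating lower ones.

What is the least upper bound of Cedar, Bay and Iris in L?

Iris

Common upper bounds of {Cedar, Bay, Iris}: Iris, Kite.
The least among these is Iris.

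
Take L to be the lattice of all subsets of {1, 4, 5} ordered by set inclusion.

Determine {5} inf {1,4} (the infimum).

∅

Common lower bounds of {{5}, {1,4}}: ∅.
The greatest among these is ∅.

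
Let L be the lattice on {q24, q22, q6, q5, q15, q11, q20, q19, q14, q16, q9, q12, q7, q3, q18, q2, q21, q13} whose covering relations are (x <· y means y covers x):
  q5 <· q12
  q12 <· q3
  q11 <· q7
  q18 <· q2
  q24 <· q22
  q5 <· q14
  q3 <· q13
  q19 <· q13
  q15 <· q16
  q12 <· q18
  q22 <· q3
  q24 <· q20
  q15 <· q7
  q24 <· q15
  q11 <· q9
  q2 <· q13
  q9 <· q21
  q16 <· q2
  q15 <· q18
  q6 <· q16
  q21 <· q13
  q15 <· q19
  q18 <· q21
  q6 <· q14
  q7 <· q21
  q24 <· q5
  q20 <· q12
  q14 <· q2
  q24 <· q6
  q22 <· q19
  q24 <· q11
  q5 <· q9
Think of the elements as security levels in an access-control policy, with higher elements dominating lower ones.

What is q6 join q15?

Common upper bounds of {q6, q15}: q13, q16, q2.
The least among these is q16.

q16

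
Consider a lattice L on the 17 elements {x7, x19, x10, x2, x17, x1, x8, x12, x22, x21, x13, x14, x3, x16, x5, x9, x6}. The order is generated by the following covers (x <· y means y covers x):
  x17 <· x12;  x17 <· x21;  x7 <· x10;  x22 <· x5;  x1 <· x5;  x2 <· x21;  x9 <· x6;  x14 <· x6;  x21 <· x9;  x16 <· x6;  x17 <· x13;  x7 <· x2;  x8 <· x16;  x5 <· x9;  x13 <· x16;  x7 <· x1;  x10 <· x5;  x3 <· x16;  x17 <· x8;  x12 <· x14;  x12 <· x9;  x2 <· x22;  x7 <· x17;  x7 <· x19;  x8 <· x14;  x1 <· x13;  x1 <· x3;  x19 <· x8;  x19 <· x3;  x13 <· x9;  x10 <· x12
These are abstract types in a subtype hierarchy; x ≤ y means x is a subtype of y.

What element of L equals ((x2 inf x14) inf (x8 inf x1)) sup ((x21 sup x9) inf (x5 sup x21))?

x9

x2 ∧ x14 = x7
x8 ∧ x1 = x7
x7 ∧ x7 = x7
x21 ∨ x9 = x9
x5 ∨ x21 = x9
x9 ∧ x9 = x9
x7 ∨ x9 = x9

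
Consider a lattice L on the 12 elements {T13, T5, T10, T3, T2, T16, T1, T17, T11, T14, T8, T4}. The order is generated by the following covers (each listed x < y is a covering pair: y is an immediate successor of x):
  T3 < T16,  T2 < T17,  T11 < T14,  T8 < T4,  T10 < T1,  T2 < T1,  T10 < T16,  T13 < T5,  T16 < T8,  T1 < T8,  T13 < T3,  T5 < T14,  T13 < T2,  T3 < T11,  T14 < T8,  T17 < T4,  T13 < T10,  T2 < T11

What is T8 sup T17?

Common upper bounds of {T8, T17}: T4.
The least among these is T4.

T4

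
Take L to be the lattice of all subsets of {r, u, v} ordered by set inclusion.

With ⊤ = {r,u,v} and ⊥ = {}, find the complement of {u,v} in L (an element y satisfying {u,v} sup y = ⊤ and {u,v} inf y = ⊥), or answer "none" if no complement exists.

Need y with {u,v} ∨ y = {r,u,v} and {u,v} ∧ y = {}.
Checking each element gives: {r}.

{r}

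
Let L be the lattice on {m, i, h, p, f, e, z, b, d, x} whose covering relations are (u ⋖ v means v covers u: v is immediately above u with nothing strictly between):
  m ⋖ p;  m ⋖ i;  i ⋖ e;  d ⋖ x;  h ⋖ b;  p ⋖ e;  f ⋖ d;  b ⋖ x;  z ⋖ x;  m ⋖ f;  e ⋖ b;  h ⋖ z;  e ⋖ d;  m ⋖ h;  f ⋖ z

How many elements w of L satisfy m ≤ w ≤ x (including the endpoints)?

The interval [m, x] = {b, d, e, f, h, i, m, p, x, z}, which has 10 elements.

10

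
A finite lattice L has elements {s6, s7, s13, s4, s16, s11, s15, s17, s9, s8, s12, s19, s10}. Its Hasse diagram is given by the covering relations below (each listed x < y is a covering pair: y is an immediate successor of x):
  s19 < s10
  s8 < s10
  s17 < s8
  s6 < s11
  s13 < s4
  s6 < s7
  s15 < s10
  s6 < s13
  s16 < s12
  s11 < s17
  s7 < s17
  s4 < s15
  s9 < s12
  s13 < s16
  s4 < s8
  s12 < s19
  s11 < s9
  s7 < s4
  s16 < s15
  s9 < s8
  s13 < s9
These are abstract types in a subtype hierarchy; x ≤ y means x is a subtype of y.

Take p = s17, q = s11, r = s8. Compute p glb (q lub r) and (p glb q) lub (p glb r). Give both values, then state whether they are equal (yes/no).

s17; s17; yes

q lub r = s8, so p glb (q lub r) = s17 glb s8 = s17.
p glb q = s11 and p glb r = s17, so (p glb q) lub (p glb r) = s11 lub s17 = s17.
Equal: yes.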